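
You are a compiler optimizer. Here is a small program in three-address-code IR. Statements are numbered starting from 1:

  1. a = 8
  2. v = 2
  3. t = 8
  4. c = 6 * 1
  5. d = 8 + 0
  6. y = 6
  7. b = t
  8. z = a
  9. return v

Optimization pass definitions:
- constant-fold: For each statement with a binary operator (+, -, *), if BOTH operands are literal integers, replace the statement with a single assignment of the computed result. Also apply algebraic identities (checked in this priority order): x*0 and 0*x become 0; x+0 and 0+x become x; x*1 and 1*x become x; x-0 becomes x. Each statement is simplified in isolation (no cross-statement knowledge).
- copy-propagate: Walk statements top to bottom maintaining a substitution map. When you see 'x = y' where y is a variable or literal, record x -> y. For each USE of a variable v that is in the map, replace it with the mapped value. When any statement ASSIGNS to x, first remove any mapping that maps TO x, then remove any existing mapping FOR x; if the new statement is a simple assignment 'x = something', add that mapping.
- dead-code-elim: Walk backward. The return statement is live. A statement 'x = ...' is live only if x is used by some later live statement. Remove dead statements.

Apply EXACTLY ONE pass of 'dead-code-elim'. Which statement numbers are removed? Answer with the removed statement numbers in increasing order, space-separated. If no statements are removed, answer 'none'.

Backward liveness scan:
Stmt 1 'a = 8': DEAD (a not in live set [])
Stmt 2 'v = 2': KEEP (v is live); live-in = []
Stmt 3 't = 8': DEAD (t not in live set ['v'])
Stmt 4 'c = 6 * 1': DEAD (c not in live set ['v'])
Stmt 5 'd = 8 + 0': DEAD (d not in live set ['v'])
Stmt 6 'y = 6': DEAD (y not in live set ['v'])
Stmt 7 'b = t': DEAD (b not in live set ['v'])
Stmt 8 'z = a': DEAD (z not in live set ['v'])
Stmt 9 'return v': KEEP (return); live-in = ['v']
Removed statement numbers: [1, 3, 4, 5, 6, 7, 8]
Surviving IR:
  v = 2
  return v

Answer: 1 3 4 5 6 7 8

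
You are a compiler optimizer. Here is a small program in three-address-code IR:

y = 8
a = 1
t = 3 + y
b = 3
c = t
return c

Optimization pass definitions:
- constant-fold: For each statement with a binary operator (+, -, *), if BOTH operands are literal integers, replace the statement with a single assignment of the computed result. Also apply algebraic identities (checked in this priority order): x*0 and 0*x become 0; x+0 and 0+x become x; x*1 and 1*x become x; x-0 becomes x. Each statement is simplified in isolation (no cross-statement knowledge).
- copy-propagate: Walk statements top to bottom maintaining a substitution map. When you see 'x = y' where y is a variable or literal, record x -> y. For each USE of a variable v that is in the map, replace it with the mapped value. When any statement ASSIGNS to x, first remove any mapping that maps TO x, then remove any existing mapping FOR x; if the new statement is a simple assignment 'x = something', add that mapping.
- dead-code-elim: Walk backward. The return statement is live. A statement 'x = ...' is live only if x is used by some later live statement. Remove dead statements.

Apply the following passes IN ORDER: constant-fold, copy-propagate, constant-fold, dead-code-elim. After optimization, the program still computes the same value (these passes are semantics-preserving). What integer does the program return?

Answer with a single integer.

Initial IR:
  y = 8
  a = 1
  t = 3 + y
  b = 3
  c = t
  return c
After constant-fold (6 stmts):
  y = 8
  a = 1
  t = 3 + y
  b = 3
  c = t
  return c
After copy-propagate (6 stmts):
  y = 8
  a = 1
  t = 3 + 8
  b = 3
  c = t
  return t
After constant-fold (6 stmts):
  y = 8
  a = 1
  t = 11
  b = 3
  c = t
  return t
After dead-code-elim (2 stmts):
  t = 11
  return t
Evaluate:
  y = 8  =>  y = 8
  a = 1  =>  a = 1
  t = 3 + y  =>  t = 11
  b = 3  =>  b = 3
  c = t  =>  c = 11
  return c = 11

Answer: 11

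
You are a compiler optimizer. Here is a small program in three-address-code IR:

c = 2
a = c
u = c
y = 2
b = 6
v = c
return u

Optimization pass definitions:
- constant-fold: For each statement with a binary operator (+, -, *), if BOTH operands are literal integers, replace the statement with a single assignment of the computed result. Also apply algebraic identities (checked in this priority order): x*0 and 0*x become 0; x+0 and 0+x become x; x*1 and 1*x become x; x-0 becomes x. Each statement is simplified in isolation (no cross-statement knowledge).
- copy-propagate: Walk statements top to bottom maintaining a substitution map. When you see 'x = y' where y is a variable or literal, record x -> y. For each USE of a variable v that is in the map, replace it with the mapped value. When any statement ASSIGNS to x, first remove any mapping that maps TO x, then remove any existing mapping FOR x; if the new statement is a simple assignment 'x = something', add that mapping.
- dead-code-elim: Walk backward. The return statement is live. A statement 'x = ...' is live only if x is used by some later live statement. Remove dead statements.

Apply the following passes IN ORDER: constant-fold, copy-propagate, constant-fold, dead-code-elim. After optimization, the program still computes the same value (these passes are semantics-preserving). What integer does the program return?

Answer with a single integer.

Answer: 2

Derivation:
Initial IR:
  c = 2
  a = c
  u = c
  y = 2
  b = 6
  v = c
  return u
After constant-fold (7 stmts):
  c = 2
  a = c
  u = c
  y = 2
  b = 6
  v = c
  return u
After copy-propagate (7 stmts):
  c = 2
  a = 2
  u = 2
  y = 2
  b = 6
  v = 2
  return 2
After constant-fold (7 stmts):
  c = 2
  a = 2
  u = 2
  y = 2
  b = 6
  v = 2
  return 2
After dead-code-elim (1 stmts):
  return 2
Evaluate:
  c = 2  =>  c = 2
  a = c  =>  a = 2
  u = c  =>  u = 2
  y = 2  =>  y = 2
  b = 6  =>  b = 6
  v = c  =>  v = 2
  return u = 2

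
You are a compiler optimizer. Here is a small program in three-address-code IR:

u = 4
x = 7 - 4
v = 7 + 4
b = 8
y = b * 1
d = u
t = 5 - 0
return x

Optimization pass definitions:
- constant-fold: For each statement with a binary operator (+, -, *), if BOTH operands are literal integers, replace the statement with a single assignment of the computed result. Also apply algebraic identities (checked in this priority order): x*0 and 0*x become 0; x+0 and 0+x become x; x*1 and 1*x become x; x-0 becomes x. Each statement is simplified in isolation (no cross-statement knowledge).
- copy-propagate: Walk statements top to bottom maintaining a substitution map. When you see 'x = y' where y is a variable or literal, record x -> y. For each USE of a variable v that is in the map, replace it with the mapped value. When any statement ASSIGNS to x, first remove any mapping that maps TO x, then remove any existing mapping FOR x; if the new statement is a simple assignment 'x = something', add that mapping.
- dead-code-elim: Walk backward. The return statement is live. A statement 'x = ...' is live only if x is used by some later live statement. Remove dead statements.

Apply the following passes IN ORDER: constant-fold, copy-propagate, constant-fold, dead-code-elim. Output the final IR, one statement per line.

Answer: return 3

Derivation:
Initial IR:
  u = 4
  x = 7 - 4
  v = 7 + 4
  b = 8
  y = b * 1
  d = u
  t = 5 - 0
  return x
After constant-fold (8 stmts):
  u = 4
  x = 3
  v = 11
  b = 8
  y = b
  d = u
  t = 5
  return x
After copy-propagate (8 stmts):
  u = 4
  x = 3
  v = 11
  b = 8
  y = 8
  d = 4
  t = 5
  return 3
After constant-fold (8 stmts):
  u = 4
  x = 3
  v = 11
  b = 8
  y = 8
  d = 4
  t = 5
  return 3
After dead-code-elim (1 stmts):
  return 3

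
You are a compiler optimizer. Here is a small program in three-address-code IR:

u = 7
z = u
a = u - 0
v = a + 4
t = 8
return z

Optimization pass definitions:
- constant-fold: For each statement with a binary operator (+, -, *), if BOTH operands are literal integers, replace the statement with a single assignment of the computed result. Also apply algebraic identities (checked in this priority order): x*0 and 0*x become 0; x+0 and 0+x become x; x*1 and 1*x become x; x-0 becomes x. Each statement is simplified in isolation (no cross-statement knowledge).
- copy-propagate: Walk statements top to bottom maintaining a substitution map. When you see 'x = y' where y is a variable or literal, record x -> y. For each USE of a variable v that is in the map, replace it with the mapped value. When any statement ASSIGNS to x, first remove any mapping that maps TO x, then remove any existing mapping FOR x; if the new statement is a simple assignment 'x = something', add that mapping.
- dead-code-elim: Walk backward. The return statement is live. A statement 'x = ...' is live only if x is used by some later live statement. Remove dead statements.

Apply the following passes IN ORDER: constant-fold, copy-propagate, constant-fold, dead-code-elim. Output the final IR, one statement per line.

Answer: return 7

Derivation:
Initial IR:
  u = 7
  z = u
  a = u - 0
  v = a + 4
  t = 8
  return z
After constant-fold (6 stmts):
  u = 7
  z = u
  a = u
  v = a + 4
  t = 8
  return z
After copy-propagate (6 stmts):
  u = 7
  z = 7
  a = 7
  v = 7 + 4
  t = 8
  return 7
After constant-fold (6 stmts):
  u = 7
  z = 7
  a = 7
  v = 11
  t = 8
  return 7
After dead-code-elim (1 stmts):
  return 7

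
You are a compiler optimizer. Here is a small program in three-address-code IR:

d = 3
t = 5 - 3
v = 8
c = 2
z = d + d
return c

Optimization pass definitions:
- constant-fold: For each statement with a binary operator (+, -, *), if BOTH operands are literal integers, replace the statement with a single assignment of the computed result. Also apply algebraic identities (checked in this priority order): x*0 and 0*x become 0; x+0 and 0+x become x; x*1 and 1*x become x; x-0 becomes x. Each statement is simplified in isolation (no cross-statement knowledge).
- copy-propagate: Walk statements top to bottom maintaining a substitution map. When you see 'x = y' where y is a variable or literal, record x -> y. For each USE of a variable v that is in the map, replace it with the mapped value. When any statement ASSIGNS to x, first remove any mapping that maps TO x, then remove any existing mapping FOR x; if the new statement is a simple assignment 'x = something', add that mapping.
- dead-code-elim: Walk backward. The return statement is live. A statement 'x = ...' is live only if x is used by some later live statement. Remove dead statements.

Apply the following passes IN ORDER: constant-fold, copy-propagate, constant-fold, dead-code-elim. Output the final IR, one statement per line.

Answer: return 2

Derivation:
Initial IR:
  d = 3
  t = 5 - 3
  v = 8
  c = 2
  z = d + d
  return c
After constant-fold (6 stmts):
  d = 3
  t = 2
  v = 8
  c = 2
  z = d + d
  return c
After copy-propagate (6 stmts):
  d = 3
  t = 2
  v = 8
  c = 2
  z = 3 + 3
  return 2
After constant-fold (6 stmts):
  d = 3
  t = 2
  v = 8
  c = 2
  z = 6
  return 2
After dead-code-elim (1 stmts):
  return 2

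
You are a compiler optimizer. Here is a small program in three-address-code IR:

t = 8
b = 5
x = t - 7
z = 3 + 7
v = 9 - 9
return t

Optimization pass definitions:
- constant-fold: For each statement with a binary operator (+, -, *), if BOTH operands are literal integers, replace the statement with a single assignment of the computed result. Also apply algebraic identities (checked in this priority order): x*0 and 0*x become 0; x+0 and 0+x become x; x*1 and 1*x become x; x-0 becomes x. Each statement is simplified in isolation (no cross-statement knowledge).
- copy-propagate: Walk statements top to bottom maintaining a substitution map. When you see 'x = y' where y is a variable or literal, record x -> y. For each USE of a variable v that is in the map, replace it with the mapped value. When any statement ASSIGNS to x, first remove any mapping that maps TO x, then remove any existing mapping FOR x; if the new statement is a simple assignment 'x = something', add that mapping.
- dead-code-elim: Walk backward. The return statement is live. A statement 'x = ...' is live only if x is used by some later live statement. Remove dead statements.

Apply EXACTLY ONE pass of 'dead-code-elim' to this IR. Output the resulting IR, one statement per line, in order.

Applying dead-code-elim statement-by-statement:
  [6] return t  -> KEEP (return); live=['t']
  [5] v = 9 - 9  -> DEAD (v not live)
  [4] z = 3 + 7  -> DEAD (z not live)
  [3] x = t - 7  -> DEAD (x not live)
  [2] b = 5  -> DEAD (b not live)
  [1] t = 8  -> KEEP; live=[]
Result (2 stmts):
  t = 8
  return t

Answer: t = 8
return t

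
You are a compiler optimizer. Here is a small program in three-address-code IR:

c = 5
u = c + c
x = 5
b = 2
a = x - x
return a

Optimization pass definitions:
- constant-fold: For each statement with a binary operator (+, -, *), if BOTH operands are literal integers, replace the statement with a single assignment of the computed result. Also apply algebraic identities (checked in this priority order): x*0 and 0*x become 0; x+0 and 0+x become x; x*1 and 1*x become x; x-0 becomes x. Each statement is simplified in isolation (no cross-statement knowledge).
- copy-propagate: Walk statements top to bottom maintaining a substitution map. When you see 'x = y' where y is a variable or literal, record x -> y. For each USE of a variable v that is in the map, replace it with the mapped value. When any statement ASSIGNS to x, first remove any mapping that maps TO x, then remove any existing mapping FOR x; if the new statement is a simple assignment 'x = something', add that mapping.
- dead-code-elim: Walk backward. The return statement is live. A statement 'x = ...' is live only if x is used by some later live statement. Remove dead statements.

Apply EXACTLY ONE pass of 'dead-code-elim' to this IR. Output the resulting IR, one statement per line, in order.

Answer: x = 5
a = x - x
return a

Derivation:
Applying dead-code-elim statement-by-statement:
  [6] return a  -> KEEP (return); live=['a']
  [5] a = x - x  -> KEEP; live=['x']
  [4] b = 2  -> DEAD (b not live)
  [3] x = 5  -> KEEP; live=[]
  [2] u = c + c  -> DEAD (u not live)
  [1] c = 5  -> DEAD (c not live)
Result (3 stmts):
  x = 5
  a = x - x
  return a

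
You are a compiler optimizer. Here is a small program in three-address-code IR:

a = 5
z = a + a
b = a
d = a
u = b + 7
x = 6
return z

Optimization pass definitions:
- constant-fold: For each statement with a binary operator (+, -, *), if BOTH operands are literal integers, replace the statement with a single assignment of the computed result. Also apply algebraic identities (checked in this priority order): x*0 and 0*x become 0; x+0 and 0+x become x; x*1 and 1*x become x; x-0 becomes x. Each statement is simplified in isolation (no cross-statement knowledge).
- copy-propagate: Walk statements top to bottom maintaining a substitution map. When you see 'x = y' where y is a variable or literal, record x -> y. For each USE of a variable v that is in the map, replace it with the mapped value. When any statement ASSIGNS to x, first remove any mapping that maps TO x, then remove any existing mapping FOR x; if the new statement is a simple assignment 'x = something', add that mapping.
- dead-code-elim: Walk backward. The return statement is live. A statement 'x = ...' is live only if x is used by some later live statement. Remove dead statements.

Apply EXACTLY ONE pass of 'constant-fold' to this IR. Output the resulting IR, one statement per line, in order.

Applying constant-fold statement-by-statement:
  [1] a = 5  (unchanged)
  [2] z = a + a  (unchanged)
  [3] b = a  (unchanged)
  [4] d = a  (unchanged)
  [5] u = b + 7  (unchanged)
  [6] x = 6  (unchanged)
  [7] return z  (unchanged)
Result (7 stmts):
  a = 5
  z = a + a
  b = a
  d = a
  u = b + 7
  x = 6
  return z

Answer: a = 5
z = a + a
b = a
d = a
u = b + 7
x = 6
return z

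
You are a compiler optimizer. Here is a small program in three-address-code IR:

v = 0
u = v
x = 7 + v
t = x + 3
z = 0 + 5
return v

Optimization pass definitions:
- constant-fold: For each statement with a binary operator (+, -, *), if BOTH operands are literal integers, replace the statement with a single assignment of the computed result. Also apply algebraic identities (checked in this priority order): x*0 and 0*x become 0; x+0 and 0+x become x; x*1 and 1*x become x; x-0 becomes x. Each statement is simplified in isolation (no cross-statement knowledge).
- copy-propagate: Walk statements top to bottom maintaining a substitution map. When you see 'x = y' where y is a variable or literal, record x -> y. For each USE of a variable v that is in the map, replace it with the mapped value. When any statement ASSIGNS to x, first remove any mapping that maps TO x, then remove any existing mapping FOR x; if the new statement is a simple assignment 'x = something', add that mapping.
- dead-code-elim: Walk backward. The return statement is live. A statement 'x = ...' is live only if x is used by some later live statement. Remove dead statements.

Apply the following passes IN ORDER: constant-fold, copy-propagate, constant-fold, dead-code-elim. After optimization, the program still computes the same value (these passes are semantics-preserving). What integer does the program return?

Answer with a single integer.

Initial IR:
  v = 0
  u = v
  x = 7 + v
  t = x + 3
  z = 0 + 5
  return v
After constant-fold (6 stmts):
  v = 0
  u = v
  x = 7 + v
  t = x + 3
  z = 5
  return v
After copy-propagate (6 stmts):
  v = 0
  u = 0
  x = 7 + 0
  t = x + 3
  z = 5
  return 0
After constant-fold (6 stmts):
  v = 0
  u = 0
  x = 7
  t = x + 3
  z = 5
  return 0
After dead-code-elim (1 stmts):
  return 0
Evaluate:
  v = 0  =>  v = 0
  u = v  =>  u = 0
  x = 7 + v  =>  x = 7
  t = x + 3  =>  t = 10
  z = 0 + 5  =>  z = 5
  return v = 0

Answer: 0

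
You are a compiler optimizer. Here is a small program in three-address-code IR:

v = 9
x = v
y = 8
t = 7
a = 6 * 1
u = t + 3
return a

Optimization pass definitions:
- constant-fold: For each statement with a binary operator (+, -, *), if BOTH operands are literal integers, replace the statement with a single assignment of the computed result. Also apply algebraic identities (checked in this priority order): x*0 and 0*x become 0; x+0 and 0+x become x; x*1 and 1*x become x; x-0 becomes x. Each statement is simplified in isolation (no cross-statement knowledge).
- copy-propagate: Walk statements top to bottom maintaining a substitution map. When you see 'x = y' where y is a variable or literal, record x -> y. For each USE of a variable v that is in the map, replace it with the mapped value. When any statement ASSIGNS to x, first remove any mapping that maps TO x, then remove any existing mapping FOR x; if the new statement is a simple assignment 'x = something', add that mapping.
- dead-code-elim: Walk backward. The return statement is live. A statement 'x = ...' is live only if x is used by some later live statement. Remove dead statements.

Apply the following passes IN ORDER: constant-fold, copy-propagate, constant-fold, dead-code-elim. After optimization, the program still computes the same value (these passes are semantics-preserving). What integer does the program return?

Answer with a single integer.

Initial IR:
  v = 9
  x = v
  y = 8
  t = 7
  a = 6 * 1
  u = t + 3
  return a
After constant-fold (7 stmts):
  v = 9
  x = v
  y = 8
  t = 7
  a = 6
  u = t + 3
  return a
After copy-propagate (7 stmts):
  v = 9
  x = 9
  y = 8
  t = 7
  a = 6
  u = 7 + 3
  return 6
After constant-fold (7 stmts):
  v = 9
  x = 9
  y = 8
  t = 7
  a = 6
  u = 10
  return 6
After dead-code-elim (1 stmts):
  return 6
Evaluate:
  v = 9  =>  v = 9
  x = v  =>  x = 9
  y = 8  =>  y = 8
  t = 7  =>  t = 7
  a = 6 * 1  =>  a = 6
  u = t + 3  =>  u = 10
  return a = 6

Answer: 6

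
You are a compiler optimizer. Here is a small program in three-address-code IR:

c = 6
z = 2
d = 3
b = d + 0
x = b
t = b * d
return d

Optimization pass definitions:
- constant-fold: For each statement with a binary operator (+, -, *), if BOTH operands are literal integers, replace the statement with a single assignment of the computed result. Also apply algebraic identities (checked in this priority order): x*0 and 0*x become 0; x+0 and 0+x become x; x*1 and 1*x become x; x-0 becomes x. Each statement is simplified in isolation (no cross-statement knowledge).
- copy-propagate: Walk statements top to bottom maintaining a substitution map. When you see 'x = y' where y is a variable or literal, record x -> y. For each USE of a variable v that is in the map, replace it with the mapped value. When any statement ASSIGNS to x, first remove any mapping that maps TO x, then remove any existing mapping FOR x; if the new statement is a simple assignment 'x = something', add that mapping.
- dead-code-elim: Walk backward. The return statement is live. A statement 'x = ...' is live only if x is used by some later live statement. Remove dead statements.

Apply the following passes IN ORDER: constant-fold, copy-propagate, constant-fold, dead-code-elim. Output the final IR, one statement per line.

Answer: return 3

Derivation:
Initial IR:
  c = 6
  z = 2
  d = 3
  b = d + 0
  x = b
  t = b * d
  return d
After constant-fold (7 stmts):
  c = 6
  z = 2
  d = 3
  b = d
  x = b
  t = b * d
  return d
After copy-propagate (7 stmts):
  c = 6
  z = 2
  d = 3
  b = 3
  x = 3
  t = 3 * 3
  return 3
After constant-fold (7 stmts):
  c = 6
  z = 2
  d = 3
  b = 3
  x = 3
  t = 9
  return 3
After dead-code-elim (1 stmts):
  return 3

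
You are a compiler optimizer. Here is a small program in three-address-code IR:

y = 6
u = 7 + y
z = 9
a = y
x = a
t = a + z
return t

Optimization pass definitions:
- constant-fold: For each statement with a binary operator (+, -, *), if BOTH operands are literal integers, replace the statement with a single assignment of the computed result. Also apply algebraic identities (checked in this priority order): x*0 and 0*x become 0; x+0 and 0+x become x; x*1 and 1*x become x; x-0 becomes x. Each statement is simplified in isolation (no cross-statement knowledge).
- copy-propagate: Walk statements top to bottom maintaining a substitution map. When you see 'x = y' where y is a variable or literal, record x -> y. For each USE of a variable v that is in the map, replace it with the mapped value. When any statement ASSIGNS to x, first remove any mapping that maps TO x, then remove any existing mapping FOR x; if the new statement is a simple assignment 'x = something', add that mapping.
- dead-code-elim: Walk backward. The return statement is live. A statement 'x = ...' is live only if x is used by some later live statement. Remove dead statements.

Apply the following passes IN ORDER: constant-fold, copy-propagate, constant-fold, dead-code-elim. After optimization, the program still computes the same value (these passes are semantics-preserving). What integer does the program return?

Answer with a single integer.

Initial IR:
  y = 6
  u = 7 + y
  z = 9
  a = y
  x = a
  t = a + z
  return t
After constant-fold (7 stmts):
  y = 6
  u = 7 + y
  z = 9
  a = y
  x = a
  t = a + z
  return t
After copy-propagate (7 stmts):
  y = 6
  u = 7 + 6
  z = 9
  a = 6
  x = 6
  t = 6 + 9
  return t
After constant-fold (7 stmts):
  y = 6
  u = 13
  z = 9
  a = 6
  x = 6
  t = 15
  return t
After dead-code-elim (2 stmts):
  t = 15
  return t
Evaluate:
  y = 6  =>  y = 6
  u = 7 + y  =>  u = 13
  z = 9  =>  z = 9
  a = y  =>  a = 6
  x = a  =>  x = 6
  t = a + z  =>  t = 15
  return t = 15

Answer: 15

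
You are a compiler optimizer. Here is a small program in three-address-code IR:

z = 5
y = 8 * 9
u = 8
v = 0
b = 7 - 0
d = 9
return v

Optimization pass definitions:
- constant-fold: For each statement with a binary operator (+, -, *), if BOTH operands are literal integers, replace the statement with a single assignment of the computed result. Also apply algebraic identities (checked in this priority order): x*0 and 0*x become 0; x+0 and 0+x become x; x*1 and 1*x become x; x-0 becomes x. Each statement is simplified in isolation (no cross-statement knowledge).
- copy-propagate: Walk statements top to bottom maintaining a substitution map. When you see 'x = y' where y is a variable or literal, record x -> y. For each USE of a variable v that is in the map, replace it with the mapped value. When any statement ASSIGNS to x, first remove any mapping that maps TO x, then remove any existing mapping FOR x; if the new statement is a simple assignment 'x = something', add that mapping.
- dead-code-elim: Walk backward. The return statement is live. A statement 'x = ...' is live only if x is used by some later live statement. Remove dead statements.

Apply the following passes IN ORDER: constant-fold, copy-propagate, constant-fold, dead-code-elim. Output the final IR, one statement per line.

Answer: return 0

Derivation:
Initial IR:
  z = 5
  y = 8 * 9
  u = 8
  v = 0
  b = 7 - 0
  d = 9
  return v
After constant-fold (7 stmts):
  z = 5
  y = 72
  u = 8
  v = 0
  b = 7
  d = 9
  return v
After copy-propagate (7 stmts):
  z = 5
  y = 72
  u = 8
  v = 0
  b = 7
  d = 9
  return 0
After constant-fold (7 stmts):
  z = 5
  y = 72
  u = 8
  v = 0
  b = 7
  d = 9
  return 0
After dead-code-elim (1 stmts):
  return 0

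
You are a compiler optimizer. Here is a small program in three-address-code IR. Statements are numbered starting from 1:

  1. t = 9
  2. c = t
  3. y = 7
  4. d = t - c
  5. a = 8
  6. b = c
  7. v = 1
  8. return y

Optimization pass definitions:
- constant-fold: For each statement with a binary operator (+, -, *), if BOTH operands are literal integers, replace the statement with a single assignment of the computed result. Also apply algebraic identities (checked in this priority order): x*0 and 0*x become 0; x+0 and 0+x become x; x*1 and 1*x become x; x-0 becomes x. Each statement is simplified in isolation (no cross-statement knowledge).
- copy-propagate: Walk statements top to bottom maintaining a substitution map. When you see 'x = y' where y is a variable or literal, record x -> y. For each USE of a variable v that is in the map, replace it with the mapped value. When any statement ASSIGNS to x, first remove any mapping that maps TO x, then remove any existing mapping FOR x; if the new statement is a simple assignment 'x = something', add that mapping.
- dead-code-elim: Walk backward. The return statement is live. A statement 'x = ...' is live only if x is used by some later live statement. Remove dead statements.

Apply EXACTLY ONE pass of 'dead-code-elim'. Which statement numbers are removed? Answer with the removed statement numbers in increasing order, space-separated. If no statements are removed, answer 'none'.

Answer: 1 2 4 5 6 7

Derivation:
Backward liveness scan:
Stmt 1 't = 9': DEAD (t not in live set [])
Stmt 2 'c = t': DEAD (c not in live set [])
Stmt 3 'y = 7': KEEP (y is live); live-in = []
Stmt 4 'd = t - c': DEAD (d not in live set ['y'])
Stmt 5 'a = 8': DEAD (a not in live set ['y'])
Stmt 6 'b = c': DEAD (b not in live set ['y'])
Stmt 7 'v = 1': DEAD (v not in live set ['y'])
Stmt 8 'return y': KEEP (return); live-in = ['y']
Removed statement numbers: [1, 2, 4, 5, 6, 7]
Surviving IR:
  y = 7
  return y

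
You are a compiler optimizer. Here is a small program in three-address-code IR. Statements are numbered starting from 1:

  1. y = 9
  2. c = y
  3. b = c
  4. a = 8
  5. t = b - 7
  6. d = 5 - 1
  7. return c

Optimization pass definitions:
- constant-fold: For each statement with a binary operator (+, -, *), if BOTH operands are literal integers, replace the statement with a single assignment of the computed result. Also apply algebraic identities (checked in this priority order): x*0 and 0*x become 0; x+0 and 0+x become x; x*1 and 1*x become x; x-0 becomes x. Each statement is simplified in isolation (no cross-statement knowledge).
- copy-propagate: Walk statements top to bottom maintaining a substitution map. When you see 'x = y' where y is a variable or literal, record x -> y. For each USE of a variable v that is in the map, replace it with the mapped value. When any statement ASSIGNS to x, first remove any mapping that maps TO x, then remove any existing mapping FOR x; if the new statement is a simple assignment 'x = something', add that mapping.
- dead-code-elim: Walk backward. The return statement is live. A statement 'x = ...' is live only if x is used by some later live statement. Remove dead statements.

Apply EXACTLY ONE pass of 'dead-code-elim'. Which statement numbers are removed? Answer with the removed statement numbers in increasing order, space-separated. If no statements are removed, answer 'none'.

Answer: 3 4 5 6

Derivation:
Backward liveness scan:
Stmt 1 'y = 9': KEEP (y is live); live-in = []
Stmt 2 'c = y': KEEP (c is live); live-in = ['y']
Stmt 3 'b = c': DEAD (b not in live set ['c'])
Stmt 4 'a = 8': DEAD (a not in live set ['c'])
Stmt 5 't = b - 7': DEAD (t not in live set ['c'])
Stmt 6 'd = 5 - 1': DEAD (d not in live set ['c'])
Stmt 7 'return c': KEEP (return); live-in = ['c']
Removed statement numbers: [3, 4, 5, 6]
Surviving IR:
  y = 9
  c = y
  return c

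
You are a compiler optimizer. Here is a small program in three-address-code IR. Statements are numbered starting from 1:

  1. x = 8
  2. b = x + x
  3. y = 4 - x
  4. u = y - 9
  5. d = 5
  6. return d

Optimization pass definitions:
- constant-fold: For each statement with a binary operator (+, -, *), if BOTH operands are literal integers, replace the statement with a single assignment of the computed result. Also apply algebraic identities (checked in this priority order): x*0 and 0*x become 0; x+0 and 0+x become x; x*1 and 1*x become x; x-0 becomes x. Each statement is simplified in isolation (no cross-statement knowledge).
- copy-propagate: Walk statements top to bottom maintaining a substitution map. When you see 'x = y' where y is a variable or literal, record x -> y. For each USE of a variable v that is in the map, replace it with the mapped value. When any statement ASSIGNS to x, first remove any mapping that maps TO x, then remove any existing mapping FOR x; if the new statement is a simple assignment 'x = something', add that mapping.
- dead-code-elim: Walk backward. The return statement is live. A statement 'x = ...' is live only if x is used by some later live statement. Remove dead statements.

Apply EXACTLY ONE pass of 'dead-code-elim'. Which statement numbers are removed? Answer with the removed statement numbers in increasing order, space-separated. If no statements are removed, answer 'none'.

Backward liveness scan:
Stmt 1 'x = 8': DEAD (x not in live set [])
Stmt 2 'b = x + x': DEAD (b not in live set [])
Stmt 3 'y = 4 - x': DEAD (y not in live set [])
Stmt 4 'u = y - 9': DEAD (u not in live set [])
Stmt 5 'd = 5': KEEP (d is live); live-in = []
Stmt 6 'return d': KEEP (return); live-in = ['d']
Removed statement numbers: [1, 2, 3, 4]
Surviving IR:
  d = 5
  return d

Answer: 1 2 3 4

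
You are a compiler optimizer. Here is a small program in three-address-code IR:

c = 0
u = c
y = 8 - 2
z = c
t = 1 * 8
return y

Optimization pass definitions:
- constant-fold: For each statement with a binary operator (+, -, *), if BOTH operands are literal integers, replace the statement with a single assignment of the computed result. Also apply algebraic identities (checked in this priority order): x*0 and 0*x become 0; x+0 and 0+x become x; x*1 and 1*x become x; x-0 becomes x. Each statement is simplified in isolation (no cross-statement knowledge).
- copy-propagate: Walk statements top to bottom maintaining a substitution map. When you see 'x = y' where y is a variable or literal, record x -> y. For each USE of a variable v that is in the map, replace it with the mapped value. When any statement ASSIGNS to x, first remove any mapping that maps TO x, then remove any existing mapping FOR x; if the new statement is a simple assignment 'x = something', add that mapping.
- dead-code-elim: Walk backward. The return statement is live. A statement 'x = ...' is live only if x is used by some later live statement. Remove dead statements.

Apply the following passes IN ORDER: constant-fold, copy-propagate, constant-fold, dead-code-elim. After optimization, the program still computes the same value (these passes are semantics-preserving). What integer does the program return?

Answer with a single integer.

Initial IR:
  c = 0
  u = c
  y = 8 - 2
  z = c
  t = 1 * 8
  return y
After constant-fold (6 stmts):
  c = 0
  u = c
  y = 6
  z = c
  t = 8
  return y
After copy-propagate (6 stmts):
  c = 0
  u = 0
  y = 6
  z = 0
  t = 8
  return 6
After constant-fold (6 stmts):
  c = 0
  u = 0
  y = 6
  z = 0
  t = 8
  return 6
After dead-code-elim (1 stmts):
  return 6
Evaluate:
  c = 0  =>  c = 0
  u = c  =>  u = 0
  y = 8 - 2  =>  y = 6
  z = c  =>  z = 0
  t = 1 * 8  =>  t = 8
  return y = 6

Answer: 6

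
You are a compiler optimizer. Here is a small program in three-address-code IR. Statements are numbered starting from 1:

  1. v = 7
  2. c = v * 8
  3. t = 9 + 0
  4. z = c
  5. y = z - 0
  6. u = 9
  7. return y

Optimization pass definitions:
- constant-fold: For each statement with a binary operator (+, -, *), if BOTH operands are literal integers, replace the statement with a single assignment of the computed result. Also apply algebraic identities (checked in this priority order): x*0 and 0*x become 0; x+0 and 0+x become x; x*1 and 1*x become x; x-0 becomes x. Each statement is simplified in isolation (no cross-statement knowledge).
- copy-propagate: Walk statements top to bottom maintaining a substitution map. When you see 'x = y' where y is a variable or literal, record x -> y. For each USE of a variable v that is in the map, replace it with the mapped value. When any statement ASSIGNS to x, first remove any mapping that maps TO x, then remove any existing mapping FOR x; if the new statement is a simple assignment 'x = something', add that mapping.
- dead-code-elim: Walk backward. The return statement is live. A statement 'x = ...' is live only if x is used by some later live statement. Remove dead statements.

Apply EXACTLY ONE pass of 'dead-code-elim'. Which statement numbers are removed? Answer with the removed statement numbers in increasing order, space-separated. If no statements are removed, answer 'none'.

Answer: 3 6

Derivation:
Backward liveness scan:
Stmt 1 'v = 7': KEEP (v is live); live-in = []
Stmt 2 'c = v * 8': KEEP (c is live); live-in = ['v']
Stmt 3 't = 9 + 0': DEAD (t not in live set ['c'])
Stmt 4 'z = c': KEEP (z is live); live-in = ['c']
Stmt 5 'y = z - 0': KEEP (y is live); live-in = ['z']
Stmt 6 'u = 9': DEAD (u not in live set ['y'])
Stmt 7 'return y': KEEP (return); live-in = ['y']
Removed statement numbers: [3, 6]
Surviving IR:
  v = 7
  c = v * 8
  z = c
  y = z - 0
  return y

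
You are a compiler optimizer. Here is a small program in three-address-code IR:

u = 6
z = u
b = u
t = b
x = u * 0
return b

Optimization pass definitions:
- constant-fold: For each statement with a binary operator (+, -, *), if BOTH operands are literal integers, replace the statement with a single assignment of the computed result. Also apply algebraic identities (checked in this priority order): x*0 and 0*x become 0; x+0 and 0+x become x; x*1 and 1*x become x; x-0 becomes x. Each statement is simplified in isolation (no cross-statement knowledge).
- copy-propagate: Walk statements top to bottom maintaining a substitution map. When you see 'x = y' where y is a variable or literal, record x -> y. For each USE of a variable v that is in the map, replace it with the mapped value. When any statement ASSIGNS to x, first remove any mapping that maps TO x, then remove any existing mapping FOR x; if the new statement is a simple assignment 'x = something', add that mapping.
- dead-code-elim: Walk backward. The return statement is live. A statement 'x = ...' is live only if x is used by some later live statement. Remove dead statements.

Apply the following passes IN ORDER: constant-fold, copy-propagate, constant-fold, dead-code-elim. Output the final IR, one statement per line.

Initial IR:
  u = 6
  z = u
  b = u
  t = b
  x = u * 0
  return b
After constant-fold (6 stmts):
  u = 6
  z = u
  b = u
  t = b
  x = 0
  return b
After copy-propagate (6 stmts):
  u = 6
  z = 6
  b = 6
  t = 6
  x = 0
  return 6
After constant-fold (6 stmts):
  u = 6
  z = 6
  b = 6
  t = 6
  x = 0
  return 6
After dead-code-elim (1 stmts):
  return 6

Answer: return 6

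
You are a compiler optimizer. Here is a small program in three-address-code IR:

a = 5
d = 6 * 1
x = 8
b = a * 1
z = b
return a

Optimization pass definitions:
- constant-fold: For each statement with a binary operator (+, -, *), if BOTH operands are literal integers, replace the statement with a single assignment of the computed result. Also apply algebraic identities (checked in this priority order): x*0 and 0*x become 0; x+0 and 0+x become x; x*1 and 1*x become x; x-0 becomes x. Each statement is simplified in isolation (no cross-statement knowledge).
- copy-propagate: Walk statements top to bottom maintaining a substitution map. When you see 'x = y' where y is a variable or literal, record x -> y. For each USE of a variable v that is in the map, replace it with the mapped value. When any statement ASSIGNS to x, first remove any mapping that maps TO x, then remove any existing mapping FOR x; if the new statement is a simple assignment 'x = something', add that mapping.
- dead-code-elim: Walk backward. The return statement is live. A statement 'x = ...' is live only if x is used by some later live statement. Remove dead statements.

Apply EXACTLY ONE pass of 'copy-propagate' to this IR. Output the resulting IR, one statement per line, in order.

Answer: a = 5
d = 6 * 1
x = 8
b = 5 * 1
z = b
return 5

Derivation:
Applying copy-propagate statement-by-statement:
  [1] a = 5  (unchanged)
  [2] d = 6 * 1  (unchanged)
  [3] x = 8  (unchanged)
  [4] b = a * 1  -> b = 5 * 1
  [5] z = b  (unchanged)
  [6] return a  -> return 5
Result (6 stmts):
  a = 5
  d = 6 * 1
  x = 8
  b = 5 * 1
  z = b
  return 5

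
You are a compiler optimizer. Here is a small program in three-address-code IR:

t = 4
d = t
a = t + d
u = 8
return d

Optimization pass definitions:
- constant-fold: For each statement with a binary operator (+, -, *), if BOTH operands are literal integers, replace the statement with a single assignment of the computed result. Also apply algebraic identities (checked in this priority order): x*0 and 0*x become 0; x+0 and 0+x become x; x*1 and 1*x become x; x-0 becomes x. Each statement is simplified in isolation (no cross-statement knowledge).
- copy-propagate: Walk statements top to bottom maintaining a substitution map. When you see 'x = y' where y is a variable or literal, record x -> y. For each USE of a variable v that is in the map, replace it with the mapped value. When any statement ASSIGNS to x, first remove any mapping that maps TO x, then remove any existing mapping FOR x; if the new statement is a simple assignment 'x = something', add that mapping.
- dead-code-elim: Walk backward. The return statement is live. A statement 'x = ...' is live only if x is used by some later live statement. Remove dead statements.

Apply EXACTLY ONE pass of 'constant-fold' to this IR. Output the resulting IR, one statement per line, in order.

Applying constant-fold statement-by-statement:
  [1] t = 4  (unchanged)
  [2] d = t  (unchanged)
  [3] a = t + d  (unchanged)
  [4] u = 8  (unchanged)
  [5] return d  (unchanged)
Result (5 stmts):
  t = 4
  d = t
  a = t + d
  u = 8
  return d

Answer: t = 4
d = t
a = t + d
u = 8
return d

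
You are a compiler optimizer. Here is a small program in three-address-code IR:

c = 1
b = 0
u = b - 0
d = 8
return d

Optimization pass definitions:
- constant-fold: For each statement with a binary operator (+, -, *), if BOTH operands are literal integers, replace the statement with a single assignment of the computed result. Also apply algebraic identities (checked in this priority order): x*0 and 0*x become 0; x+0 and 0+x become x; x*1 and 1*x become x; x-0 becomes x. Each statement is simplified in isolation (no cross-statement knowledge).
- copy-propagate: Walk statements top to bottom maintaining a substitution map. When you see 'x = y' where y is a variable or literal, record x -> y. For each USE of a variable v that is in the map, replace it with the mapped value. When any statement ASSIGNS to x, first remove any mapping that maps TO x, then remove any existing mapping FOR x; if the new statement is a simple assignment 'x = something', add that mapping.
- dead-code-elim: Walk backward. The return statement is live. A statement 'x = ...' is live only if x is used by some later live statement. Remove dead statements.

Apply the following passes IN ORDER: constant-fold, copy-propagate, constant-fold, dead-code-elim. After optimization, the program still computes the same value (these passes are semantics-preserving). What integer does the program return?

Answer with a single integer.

Answer: 8

Derivation:
Initial IR:
  c = 1
  b = 0
  u = b - 0
  d = 8
  return d
After constant-fold (5 stmts):
  c = 1
  b = 0
  u = b
  d = 8
  return d
After copy-propagate (5 stmts):
  c = 1
  b = 0
  u = 0
  d = 8
  return 8
After constant-fold (5 stmts):
  c = 1
  b = 0
  u = 0
  d = 8
  return 8
After dead-code-elim (1 stmts):
  return 8
Evaluate:
  c = 1  =>  c = 1
  b = 0  =>  b = 0
  u = b - 0  =>  u = 0
  d = 8  =>  d = 8
  return d = 8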